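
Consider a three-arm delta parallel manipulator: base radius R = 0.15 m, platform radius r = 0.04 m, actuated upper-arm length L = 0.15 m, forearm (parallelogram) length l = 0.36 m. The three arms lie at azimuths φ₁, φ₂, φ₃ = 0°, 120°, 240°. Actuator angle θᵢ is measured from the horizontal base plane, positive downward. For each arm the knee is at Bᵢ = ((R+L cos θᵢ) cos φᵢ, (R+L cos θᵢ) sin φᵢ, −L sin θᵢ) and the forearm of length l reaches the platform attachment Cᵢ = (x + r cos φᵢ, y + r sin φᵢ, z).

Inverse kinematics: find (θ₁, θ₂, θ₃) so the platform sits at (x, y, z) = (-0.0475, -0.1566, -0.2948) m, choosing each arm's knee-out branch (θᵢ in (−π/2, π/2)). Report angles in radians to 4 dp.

θ₁ = 0.7855, θ₂ = 1.0471, θ₃ = -0.3496

rotate P by −φ1: (-0.0475, -0.1566, -0.2948)
  A=0.1575, B=-0.2948, C=(l²−L²−A²−y'²−z²)/(2L)=-0.0971
  γ=atan2(-0.2948,0.1575)=-1.0801;  ψ=arccos(-0.2906)=1.8656;  θ1=γ+ψ≈0.7855
φ2=120.0° → target in arm frame (-0.1119, 0.1194)
  e−x'=0.2219;  (l²−L²−(e−x')²−y'²−z²)/2L = -0.1443
  γ=atan2(-0.2948,0.2219)=-0.9256;  ψ=arccos(-0.3912)=1.9727;  θ2=γ+ψ≈1.0471
φ3=240.0° → target in arm frame (0.1594, 0.0372)
  A=-0.0494, B=-0.2948, C=(l²−L²−A²−y'²−z²)/(2L)=0.0546
  √(A²+B²)=0.2989;  θ3 = -1.7367+1.3872 ≈ -0.3496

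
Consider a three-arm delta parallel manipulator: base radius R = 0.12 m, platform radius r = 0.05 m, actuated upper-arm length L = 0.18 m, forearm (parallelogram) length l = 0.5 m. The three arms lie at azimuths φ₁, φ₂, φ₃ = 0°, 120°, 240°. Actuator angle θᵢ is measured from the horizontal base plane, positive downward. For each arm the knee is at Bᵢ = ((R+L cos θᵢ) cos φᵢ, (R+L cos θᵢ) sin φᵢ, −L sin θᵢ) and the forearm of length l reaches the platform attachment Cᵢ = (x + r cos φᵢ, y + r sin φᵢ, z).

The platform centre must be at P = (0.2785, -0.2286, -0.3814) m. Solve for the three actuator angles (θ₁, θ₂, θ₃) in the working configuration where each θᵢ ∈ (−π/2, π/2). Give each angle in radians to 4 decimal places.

φ1=0.0° → target in arm frame (0.2785, -0.2286)
  A=-0.2085, B=-0.3814, C=(l²−L²−A²−y'²−z²)/(2L)=-0.0655
  θ1 = atan2(B,A) + arccos(C/0.4347) = -0.3489
φ2=120.0° → target in arm frame (-0.3372, -0.1269)
  A=0.4072, B=-0.3814, C=(l²−L²−A²−y'²−z²)/(2L)=-0.3050
  θ2 = atan2(B,A) + arccos(C/0.5579) = 1.3965
rotate P by −φ3: (0.0587, 0.3555, -0.3814)
  e−x'=0.0113;  (l²−L²−(e−x')²−y'²−z²)/2L = -0.1510
  γ=atan2(-0.3814,0.0113)=-1.5412;  ψ=arccos(-0.3958)=1.9777;  θ3=γ+ψ≈0.4365

θ₁ = -0.3489, θ₂ = 1.3965, θ₃ = 0.4365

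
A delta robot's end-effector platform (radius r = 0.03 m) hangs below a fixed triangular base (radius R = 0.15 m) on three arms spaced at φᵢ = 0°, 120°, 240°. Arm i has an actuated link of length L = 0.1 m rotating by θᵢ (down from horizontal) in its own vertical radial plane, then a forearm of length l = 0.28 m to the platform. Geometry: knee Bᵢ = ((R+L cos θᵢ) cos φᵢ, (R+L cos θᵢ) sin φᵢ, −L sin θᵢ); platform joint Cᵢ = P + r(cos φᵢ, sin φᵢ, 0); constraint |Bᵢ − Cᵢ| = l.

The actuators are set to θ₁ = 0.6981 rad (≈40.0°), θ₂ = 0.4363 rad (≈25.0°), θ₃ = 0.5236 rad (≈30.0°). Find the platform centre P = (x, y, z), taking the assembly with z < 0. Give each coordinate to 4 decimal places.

(-0.0194, 0.0064, -0.2424)

S1 = (0.1966·cos0.0°, 0.1966·sin0.0°, -0.0643) = (0.1966, 0.0000, -0.0643)
φ2=120.0°: virtual centre (-0.1053, 0.1824, -0.0423), radius l
arm 3 at φ=240.0°: e+L cos θ3 = 0.2066;  S3 = (-0.1033, -0.1789, -0.0500)
|S₂|²−|S₁|² = 0.0034;  |S₃|²−|S₁|² = 0.0024
[-0.6038 0.3648 0.0440]·P = 0.0034;  [-0.5998 -0.3578 0.0286]·P = 0.0024
Cramer: x(z) = -0.0048+0.0602z;  y(z) = 0.0013-0.0211z
sphere 1 gives Az²+Bz+C=0 with A=1.0041, B=0.1043, C=-0.0337;  B²−4AC=0.1463;  roots -0.2424, 0.1385;  negative root z = -0.2424
x = -0.0194, y = 0.0064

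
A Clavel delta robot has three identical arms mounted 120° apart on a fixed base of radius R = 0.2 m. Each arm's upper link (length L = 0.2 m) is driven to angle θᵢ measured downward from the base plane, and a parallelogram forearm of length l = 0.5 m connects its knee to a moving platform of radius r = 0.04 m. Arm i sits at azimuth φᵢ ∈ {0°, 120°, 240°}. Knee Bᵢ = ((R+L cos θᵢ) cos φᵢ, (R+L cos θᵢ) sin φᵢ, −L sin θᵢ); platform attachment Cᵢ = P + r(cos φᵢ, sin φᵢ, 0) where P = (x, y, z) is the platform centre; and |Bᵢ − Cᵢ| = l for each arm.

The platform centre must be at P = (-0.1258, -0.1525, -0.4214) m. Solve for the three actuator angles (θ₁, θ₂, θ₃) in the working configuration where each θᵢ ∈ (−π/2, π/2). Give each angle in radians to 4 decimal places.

θ₁ = 0.9600, θ₂ = 0.7855, θ₃ = -0.2619

rotate P by −φ1: (-0.1258, -0.1525, -0.4214)
  e−x'=0.2858;  (l²−L²−(e−x')²−y'²−z²)/2L = -0.1813
  γ=atan2(-0.4214,0.2858)=-0.9748;  ψ=arccos(-0.3560)=1.9348;  θ1=γ+ψ≈0.9600
φ2=120.0° → target in arm frame (-0.0692, 0.1852)
  A cos θ + B sin θ = C:  0.2292·cos θ + -0.4214·sin θ = -0.1360
  √(A²+B²)=0.4797;  θ2 = -1.0727+1.8582 ≈ 0.7855
φ3=240.0° → target in arm frame (0.1950, -0.0327)
  e−x'=-0.0350;  (l²−L²−(e−x')²−y'²−z²)/2L = 0.0753
  γ=atan2(-0.4214,-0.0350)=-1.6536;  ψ=arccos(0.1781)=1.3917;  θ3=γ+ψ≈-0.2619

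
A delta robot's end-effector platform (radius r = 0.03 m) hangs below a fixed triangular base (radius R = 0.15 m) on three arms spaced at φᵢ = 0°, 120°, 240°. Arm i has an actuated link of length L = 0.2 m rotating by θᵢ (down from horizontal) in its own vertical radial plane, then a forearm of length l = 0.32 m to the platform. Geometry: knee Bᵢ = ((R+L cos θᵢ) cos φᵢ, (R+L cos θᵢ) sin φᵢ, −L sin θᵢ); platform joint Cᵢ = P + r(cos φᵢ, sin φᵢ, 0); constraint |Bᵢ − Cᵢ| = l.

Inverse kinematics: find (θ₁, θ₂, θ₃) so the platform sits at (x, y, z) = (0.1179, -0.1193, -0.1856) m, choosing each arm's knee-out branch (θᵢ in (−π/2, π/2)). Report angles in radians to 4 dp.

θ₁ = -0.1745, θ₂ = 1.3964, θ₃ = 0.4360

arm 1 (φ=0.0°): x'=0.1179, y'=-0.1193
  A=0.0021, B=-0.1856, C=(l²−L²−A²−y'²−z²)/(2L)=0.0343
  √(A²+B²)=0.1856;  θ1 = -1.5595+1.3850 ≈ -0.1745
rotate P by −φ2: (-0.1623, -0.0425, -0.1856)
  A cos θ + B sin θ = C:  0.2823·cos θ + -0.1856·sin θ = -0.1338
  √(A²+B²)=0.3378;  θ2 = -0.5817+1.9781 ≈ 1.3964
φ3=240.0° → target in arm frame (0.0444, 0.1618)
  e−x'=0.0756;  (l²−L²−(e−x')²−y'²−z²)/2L = -0.0098
  γ=atan2(-0.1856,0.0756)=-1.1838;  ψ=arccos(-0.0491)=1.6199;  θ3=γ+ψ≈0.4360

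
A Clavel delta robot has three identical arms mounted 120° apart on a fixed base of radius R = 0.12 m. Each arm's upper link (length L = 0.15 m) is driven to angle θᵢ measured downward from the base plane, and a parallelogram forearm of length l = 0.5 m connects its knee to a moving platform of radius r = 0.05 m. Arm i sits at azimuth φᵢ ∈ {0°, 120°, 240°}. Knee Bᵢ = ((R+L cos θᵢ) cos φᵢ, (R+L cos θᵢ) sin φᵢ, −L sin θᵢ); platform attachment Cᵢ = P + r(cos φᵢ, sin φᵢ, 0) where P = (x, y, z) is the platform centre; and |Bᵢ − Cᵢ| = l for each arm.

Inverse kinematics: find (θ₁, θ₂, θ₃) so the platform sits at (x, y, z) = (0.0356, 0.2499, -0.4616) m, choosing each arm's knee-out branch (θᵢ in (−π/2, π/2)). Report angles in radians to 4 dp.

arm 1 (φ=0.0°): x'=0.0356, y'=0.2499
  A=0.0344, B=-0.4616, C=(l²−L²−A²−y'²−z²)/(2L)=-0.1640
  θ1 = atan2(B,A) + arccos(C/0.4629) = 0.4366
arm 2 (φ=120.0°): x'=0.1986, y'=-0.1558
  e−x'=-0.1286;  (l²−L²−(e−x')²−y'²−z²)/2L = -0.0880
  γ=atan2(-0.4616,-0.1286)=-1.8425;  ψ=arccos(-0.1835)=1.7554;  θ2=γ+ψ≈-0.0872
φ3=240.0° → target in arm frame (-0.2342, -0.0941)
  A=0.3042, B=-0.4616, C=(l²−L²−A²−y'²−z²)/(2L)=-0.2899
  γ=atan2(-0.4616,0.3042)=-0.9881;  ψ=arccos(-0.5245)=2.1229;  θ3=γ+ψ≈1.1348

θ₁ = 0.4366, θ₂ = -0.0872, θ₃ = 1.1348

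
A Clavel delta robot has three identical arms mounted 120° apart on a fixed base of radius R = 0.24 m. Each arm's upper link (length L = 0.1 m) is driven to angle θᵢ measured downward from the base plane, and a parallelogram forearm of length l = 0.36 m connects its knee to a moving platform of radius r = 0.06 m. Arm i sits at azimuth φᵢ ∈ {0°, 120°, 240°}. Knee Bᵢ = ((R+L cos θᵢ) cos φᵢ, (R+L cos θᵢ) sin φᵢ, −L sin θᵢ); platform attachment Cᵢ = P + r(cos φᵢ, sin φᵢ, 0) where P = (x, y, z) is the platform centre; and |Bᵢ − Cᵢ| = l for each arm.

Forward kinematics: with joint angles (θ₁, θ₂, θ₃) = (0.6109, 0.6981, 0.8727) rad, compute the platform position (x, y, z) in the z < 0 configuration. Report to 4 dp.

O1 = (0.2619·cos0.0°, 0.2619·sin0.0°, -0.0574) = (0.2619, 0.0000, -0.0574)
arm 2 at φ=120.0°: ρ2 = 0.2566;  O2 = (-0.1283, 0.2222, -0.0643)
O3 = (0.2443·cos240.0°, 0.2443·sin240.0°, -0.0766) = (-0.1221, -0.2115, -0.0766)
subtract pairs → two planes through P
linear system: -0.7804x+0.4445y = -0.0019−-0.0138z; -0.7681x+-0.4231y = -0.0063−-0.0385z
Cramer: x(z) = 0.0054-0.0342z;  y(z) = 0.0052-0.0289z
into |P−O₁|² = l²: 1.0020z² + 0.1320z + -0.0605 = 0;  Δ = 0.2598;  z = -0.3202 or 0.1885 → z<0 root = -0.3202
x = 0.0164, y = 0.0145

(0.0164, 0.0145, -0.3202)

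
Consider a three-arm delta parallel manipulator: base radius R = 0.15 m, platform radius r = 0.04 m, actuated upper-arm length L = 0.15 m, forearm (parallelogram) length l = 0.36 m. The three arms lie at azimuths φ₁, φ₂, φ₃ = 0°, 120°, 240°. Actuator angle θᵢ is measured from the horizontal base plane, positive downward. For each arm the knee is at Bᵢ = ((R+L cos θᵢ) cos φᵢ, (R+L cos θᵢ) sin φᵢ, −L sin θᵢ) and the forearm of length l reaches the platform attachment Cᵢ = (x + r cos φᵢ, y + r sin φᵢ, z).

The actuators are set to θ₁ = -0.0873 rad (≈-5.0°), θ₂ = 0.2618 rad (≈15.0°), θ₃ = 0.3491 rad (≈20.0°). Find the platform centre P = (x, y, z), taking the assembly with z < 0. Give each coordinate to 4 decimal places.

(0.0433, 0.0090, -0.2747)

arm 1 at φ=0.0°: ρ1 = 0.2594;  O1 = (0.2594, 0.0000, 0.0131)
φ2=120.0°: virtual centre (-0.1274, 0.2207, -0.0388), radius l
O3 = (0.2510·cos240.0°, 0.2510·sin240.0°, -0.0513) = (-0.1255, -0.2173, -0.0513)
eliminate P² terms by subtracting sphere 1 from 2 and 3
linear system: -0.7737x+0.4415y = -0.0010−-0.1038z; -0.7698x+-0.4347y = -0.0019−-0.1288z
Cramer: x(z) = 0.0019-0.1508z;  y(z) = 0.0010-0.0292z
into |P−O₁|² = l²: 1.0236z² + 0.0515z + -0.0631 = 0;  Δ = 0.2609;  z = -0.2747 or 0.2244 → z<0 root = -0.2747
x = 0.0433, y = 0.0090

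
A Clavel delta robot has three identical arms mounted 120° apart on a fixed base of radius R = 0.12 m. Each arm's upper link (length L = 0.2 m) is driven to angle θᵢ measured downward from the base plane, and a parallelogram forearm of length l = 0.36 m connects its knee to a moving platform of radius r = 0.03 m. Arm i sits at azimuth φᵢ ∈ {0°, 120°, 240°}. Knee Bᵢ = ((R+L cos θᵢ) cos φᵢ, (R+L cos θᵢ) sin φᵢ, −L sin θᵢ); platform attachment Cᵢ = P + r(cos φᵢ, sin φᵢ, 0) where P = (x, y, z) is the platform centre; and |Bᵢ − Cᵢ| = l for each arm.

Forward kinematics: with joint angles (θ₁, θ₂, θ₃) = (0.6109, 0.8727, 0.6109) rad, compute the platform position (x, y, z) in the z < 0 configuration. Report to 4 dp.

arm 1 at φ=0.0°: (R−r)+L cos θ1 = 0.2538;  centre 1 = (0.2538, 0.0000, -0.1147)
φ2=120.0°: virtual centre (-0.1093, 0.1893, -0.1532), radius l
φ3=240.0°: virtual centre (-0.1269, -0.2198, -0.1147), radius l
|centre ₂|²−|centre ₁|² = -0.0063;  |centre ₃|²−|centre ₁|² = 0.0000
plane₁₂: -0.7262x+0.3785y+-0.0770z = -0.0063
det = 0.6075;  x = 0.0046+-0.0557z,  y = -0.0080+0.0965z
sphere 1 gives Az²+Bz+C=0 with A=1.0124, B=0.2557, C=-0.0543;  B²−4AC=0.2851;  roots -0.3900, 0.1374;  negative root z = -0.3900
x = 0.0263, y = -0.0456

(0.0263, -0.0456, -0.3900)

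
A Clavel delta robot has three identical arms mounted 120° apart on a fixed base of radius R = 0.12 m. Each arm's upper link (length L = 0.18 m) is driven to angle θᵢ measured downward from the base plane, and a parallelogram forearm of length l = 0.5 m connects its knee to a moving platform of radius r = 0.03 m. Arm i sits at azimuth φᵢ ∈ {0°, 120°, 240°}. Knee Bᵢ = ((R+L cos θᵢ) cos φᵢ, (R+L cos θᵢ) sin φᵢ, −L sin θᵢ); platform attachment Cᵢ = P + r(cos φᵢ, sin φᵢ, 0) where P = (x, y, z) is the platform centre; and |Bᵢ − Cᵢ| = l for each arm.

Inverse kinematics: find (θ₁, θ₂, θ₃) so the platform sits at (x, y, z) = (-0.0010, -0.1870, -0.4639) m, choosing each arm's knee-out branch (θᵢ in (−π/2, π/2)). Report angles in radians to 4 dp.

θ₁ = 0.4361, θ₂ = 0.8726, θ₃ = -0.0872

rotate P by −φ1: (-0.0010, -0.1870, -0.4639)
  A=0.0910, B=-0.4639, C=(l²−L²−A²−y'²−z²)/(2L)=-0.1135
  γ=atan2(-0.4639,0.0910)=-1.3771;  ψ=arccos(-0.2400)=1.8132;  θ1=γ+ψ≈0.4361
φ2=120.0° → target in arm frame (-0.1614, 0.0944)
  A cos θ + B sin θ = C:  0.2514·cos θ + -0.4639·sin θ = -0.1937
  √(A²+B²)=0.5277;  θ2 = -1.0741+1.9467 ≈ 0.8726
φ3=240.0° → target in arm frame (0.1624, 0.0926)
  A cos θ + B sin θ = C:  -0.0724·cos θ + -0.4639·sin θ = -0.0318
  θ3 = atan2(B,A) + arccos(C/0.4695) = -0.0872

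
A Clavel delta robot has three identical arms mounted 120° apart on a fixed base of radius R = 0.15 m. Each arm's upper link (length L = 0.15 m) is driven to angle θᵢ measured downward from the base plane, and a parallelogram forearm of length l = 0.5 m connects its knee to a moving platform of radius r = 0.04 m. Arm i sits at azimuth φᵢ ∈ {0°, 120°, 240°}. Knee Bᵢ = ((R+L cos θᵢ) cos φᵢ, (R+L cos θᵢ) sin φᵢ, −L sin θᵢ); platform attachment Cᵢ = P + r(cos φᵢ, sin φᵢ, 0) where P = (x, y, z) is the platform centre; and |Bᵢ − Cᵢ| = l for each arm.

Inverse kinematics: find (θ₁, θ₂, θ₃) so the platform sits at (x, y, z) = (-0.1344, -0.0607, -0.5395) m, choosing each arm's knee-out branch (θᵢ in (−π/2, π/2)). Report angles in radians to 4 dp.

θ₁ = 1.2214, θ₂ = 0.7852, θ₃ = 0.4364

rotate P by −φ1: (-0.1344, -0.0607, -0.5395)
  A=0.2444, B=-0.5395, C=(l²−L²−A²−y'²−z²)/(2L)=-0.4233
  √(A²+B²)=0.5923;  θ1 = -1.1454+2.3669 ≈ 1.2214
arm 2 (φ=120.0°): x'=0.0146, y'=0.1467
  A cos θ + B sin θ = C:  0.0954·cos θ + -0.5395·sin θ = -0.3140
  γ=atan2(-0.5395,0.0954)=-1.3958;  ψ=arccos(-0.5731)=2.1810;  θ2=γ+ψ≈0.7852
arm 3 (φ=240.0°): x'=0.1198, y'=-0.0860
  e−x'=-0.0098;  (l²−L²−(e−x')²−y'²−z²)/2L = -0.2369
  γ=atan2(-0.5395,-0.0098)=-1.5889;  ψ=arccos(-0.4390)=2.0253;  θ3=γ+ψ≈0.4364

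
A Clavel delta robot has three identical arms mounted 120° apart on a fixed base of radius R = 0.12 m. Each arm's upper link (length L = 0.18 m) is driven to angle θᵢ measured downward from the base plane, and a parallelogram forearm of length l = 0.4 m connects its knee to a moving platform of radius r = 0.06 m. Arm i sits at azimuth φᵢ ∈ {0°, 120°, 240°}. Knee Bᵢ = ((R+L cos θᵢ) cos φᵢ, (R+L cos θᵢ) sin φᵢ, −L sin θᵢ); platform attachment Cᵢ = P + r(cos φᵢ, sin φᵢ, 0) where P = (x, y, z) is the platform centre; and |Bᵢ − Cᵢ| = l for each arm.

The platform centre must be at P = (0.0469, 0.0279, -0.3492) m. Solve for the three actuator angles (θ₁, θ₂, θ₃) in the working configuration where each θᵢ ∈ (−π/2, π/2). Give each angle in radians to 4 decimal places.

θ₁ = 0.0001, θ₂ = 0.1747, θ₃ = 0.3494

φ1=0.0° → target in arm frame (0.0469, 0.0279)
  A=0.0131, B=-0.3492, C=(l²−L²−A²−y'²−z²)/(2L)=0.0131
  γ=atan2(-0.3492,0.0131)=-1.5333;  ψ=arccos(0.0374)=1.5334;  θ1=γ+ψ≈0.0001
rotate P by −φ2: (0.0007, -0.0546, -0.3492)
  e−x'=0.0593;  (l²−L²−(e−x')²−y'²−z²)/2L = -0.0023
  θ2 = atan2(B,A) + arccos(C/0.3542) = 0.1747
rotate P by −φ3: (-0.0476, 0.0267, -0.3492)
  e−x'=0.1076;  (l²−L²−(e−x')²−y'²−z²)/2L = -0.0184
  γ=atan2(-0.3492,0.1076)=-1.2719;  ψ=arccos(-0.0504)=1.6212;  θ3=γ+ψ≈0.3494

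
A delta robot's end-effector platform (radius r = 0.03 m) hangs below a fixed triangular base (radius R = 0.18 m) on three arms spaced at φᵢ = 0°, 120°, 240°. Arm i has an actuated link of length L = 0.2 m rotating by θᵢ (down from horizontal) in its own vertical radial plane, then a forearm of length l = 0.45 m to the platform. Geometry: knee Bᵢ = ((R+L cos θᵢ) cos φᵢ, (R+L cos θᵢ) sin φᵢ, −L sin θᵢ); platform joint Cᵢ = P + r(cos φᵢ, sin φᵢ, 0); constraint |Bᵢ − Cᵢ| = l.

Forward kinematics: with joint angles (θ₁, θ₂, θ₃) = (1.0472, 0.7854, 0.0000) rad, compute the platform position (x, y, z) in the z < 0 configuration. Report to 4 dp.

(-0.1198, -0.1123, -0.4038)

S1 = (0.2500·cos0.0°, 0.2500·sin0.0°, -0.1732) = (0.2500, 0.0000, -0.1732)
arm 2 at φ=120.0°: e+L cos θ2 = 0.2914;  S2 = (-0.1457, 0.2524, -0.1414)
φ3=240.0°: virtual centre (-0.1750, -0.3031, 0.0000), radius l
|S₂|²−|S₁|² = 0.0124;  |S₃|²−|S₁|² = 0.0300
plane₁₂: -0.7914x+0.5048y+0.0636z = 0.0124
Cramer: x(z) = -0.0250+0.2348z;  y(z) = -0.0145+0.2422z
quadratic in z: (1.1138)z²+(0.2103)z+(-0.0967)=0, √Δ=0.6892 → z ∈ {-0.4038, 0.2150}; z = -0.4038 (taking z<0)
x = -0.1198, y = -0.1123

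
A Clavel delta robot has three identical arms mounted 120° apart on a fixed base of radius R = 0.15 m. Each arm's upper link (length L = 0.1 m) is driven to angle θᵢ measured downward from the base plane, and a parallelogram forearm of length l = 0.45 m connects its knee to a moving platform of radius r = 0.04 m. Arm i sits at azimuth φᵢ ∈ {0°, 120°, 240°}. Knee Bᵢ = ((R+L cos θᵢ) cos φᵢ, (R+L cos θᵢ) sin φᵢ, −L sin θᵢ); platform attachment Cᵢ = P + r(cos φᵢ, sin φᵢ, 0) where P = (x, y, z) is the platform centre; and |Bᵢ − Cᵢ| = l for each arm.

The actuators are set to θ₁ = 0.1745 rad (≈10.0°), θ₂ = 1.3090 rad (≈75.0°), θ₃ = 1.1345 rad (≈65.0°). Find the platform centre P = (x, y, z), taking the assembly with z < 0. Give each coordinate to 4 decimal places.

φ1=0.0°: virtual centre (0.2085, 0.0000, -0.0174), radius l
O2 = (0.1359·cos120.0°, 0.1359·sin120.0°, -0.0966) = (-0.0679, 0.1177, -0.0966)
φ3=240.0°: virtual centre (-0.0761, -0.1319, -0.0906), radius l
eliminate P² terms by subtracting sphere 1 from 2 and 3
[-0.5528 0.2354 -0.1585]·P = -0.0160;  [-0.5692 -0.2637 -0.1465]·P = -0.0124
det = 0.2798;  x = 0.0255+-0.2727z,  y = -0.0081+0.0328z
into |P−O₁|² = l²: 1.0754z² + 0.1340z + -0.1686 = 0;  Δ = 0.7434;  z = -0.4632 or 0.3386 → z<0 root = -0.4632
x = 0.1517, y = -0.0233

(0.1517, -0.0233, -0.4632)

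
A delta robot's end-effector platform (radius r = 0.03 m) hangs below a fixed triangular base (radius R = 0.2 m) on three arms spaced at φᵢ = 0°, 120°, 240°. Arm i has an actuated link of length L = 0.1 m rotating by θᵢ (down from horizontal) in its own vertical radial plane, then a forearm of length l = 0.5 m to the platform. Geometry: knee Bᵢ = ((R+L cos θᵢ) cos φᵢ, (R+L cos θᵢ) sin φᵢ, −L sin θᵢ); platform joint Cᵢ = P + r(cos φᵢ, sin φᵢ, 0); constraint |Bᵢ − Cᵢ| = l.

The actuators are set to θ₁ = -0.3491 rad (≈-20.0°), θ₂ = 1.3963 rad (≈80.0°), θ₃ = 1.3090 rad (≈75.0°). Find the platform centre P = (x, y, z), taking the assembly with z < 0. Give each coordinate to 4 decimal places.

arm 1 at φ=0.0°: ρ1 = 0.2640;  S1 = (0.2640, 0.0000, 0.0342)
S2 = (0.1874·cos120.0°, 0.1874·sin120.0°, -0.0985) = (-0.0937, 0.1623, -0.0985)
S3 = (0.1959·cos240.0°, 0.1959·sin240.0°, -0.0966) = (-0.0979, -0.1696, -0.0966)
eliminate P² terms by subtracting sphere 1 from 2 and 3
linear system: -0.7153x+0.3245y = -0.0260−-0.2654z; -0.7238x+-0.3393y = -0.0231−-0.2616z
Cramer: x(z) = 0.0342-0.3663z;  y(z) = -0.0048+0.0104z
sphere 1 gives Az²+Bz+C=0 with A=1.1343, B=0.0998, C=-0.1960;  B²−4AC=0.8994;  roots -0.4620, 0.3741;  negative root z = -0.4620
x = 0.2035, y = -0.0096

(0.2035, -0.0096, -0.4620)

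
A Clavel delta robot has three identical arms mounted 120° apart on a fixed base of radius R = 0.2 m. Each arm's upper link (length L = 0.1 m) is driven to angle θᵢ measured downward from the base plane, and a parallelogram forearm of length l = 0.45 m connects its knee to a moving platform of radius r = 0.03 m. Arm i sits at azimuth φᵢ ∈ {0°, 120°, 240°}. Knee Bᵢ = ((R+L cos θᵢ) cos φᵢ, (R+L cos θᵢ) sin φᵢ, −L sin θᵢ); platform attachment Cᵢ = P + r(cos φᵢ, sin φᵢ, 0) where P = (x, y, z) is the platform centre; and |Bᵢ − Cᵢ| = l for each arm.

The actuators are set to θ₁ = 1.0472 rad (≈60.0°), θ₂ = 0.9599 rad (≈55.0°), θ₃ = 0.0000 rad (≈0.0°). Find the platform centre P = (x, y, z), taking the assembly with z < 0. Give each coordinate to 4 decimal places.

arm 1 at φ=0.0°: ρ1 = 0.2200;  S1 = (0.2200, 0.0000, -0.0866)
φ2=120.0°: virtual centre (-0.1137, 0.1969, -0.0819), radius l
S3 = (0.2700·cos240.0°, 0.2700·sin240.0°, 0.0000) = (-0.1350, -0.2338, 0.0000)
subtract pairs → two planes through P
[-0.6674 0.3938 0.0094]·P = 0.0025;  [-0.7100 -0.4677 0.1732]·P = 0.0170
det = 0.5917;  x = -0.0133+0.1227z,  y = -0.0162+0.1841z
sphere 1 gives Az²+Bz+C=0 with A=1.0489, B=0.1100, C=-0.1403;  B²−4AC=0.6008;  roots -0.4219, 0.3170;  negative root z = -0.4219
x = -0.0651, y = -0.0938

(-0.0651, -0.0938, -0.4219)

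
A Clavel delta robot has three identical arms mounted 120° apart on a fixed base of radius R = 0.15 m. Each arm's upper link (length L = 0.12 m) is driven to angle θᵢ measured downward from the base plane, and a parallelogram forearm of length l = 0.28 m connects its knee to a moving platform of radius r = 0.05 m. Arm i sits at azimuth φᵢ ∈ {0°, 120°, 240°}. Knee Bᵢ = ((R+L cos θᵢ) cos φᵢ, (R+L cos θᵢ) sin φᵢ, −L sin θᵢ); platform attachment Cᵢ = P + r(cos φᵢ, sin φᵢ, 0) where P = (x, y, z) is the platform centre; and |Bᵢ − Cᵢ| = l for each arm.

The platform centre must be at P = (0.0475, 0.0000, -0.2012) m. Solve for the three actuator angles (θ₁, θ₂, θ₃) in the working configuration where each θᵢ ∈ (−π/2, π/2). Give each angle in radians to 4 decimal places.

θ₁ = -0.1738, θ₂ = 0.4363, θ₃ = 0.4363

arm 1 (φ=0.0°): x'=0.0475, y'=0.0000
  e−x'=0.0525;  (l²−L²−(e−x')²−y'²−z²)/2L = 0.0865
  γ=atan2(-0.2012,0.0525)=-1.3156;  ψ=arccos(0.4160)=1.1417;  θ1=γ+ψ≈-0.1738
φ2=120.0° → target in arm frame (-0.0237, -0.0411)
  A=0.1237, B=-0.2012, C=(l²−L²−A²−y'²−z²)/(2L)=0.0271
  √(A²+B²)=0.2362;  θ2 = -1.0194+1.4557 ≈ 0.4363
rotate P by −φ3: (-0.0238, 0.0411, -0.2012)
  A cos θ + B sin θ = C:  0.1238·cos θ + -0.2012·sin θ = 0.0271
  γ=atan2(-0.2012,0.1238)=-1.0194;  ψ=arccos(0.1149)=1.4557;  θ3=γ+ψ≈0.4363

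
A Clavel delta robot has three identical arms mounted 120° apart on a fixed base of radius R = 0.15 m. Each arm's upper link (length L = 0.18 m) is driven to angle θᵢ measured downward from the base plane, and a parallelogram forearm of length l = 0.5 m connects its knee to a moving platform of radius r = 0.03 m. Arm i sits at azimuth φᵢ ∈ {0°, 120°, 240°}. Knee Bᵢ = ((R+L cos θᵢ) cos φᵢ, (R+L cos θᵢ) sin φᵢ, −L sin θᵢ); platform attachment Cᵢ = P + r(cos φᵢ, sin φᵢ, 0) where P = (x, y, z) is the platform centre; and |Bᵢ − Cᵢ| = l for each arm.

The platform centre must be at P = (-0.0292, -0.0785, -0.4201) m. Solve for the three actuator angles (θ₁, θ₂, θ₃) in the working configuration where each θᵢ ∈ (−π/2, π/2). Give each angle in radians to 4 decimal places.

θ₁ = 0.2621, θ₂ = 0.3493, θ₃ = -0.1745

φ1=0.0° → target in arm frame (-0.0292, -0.0785)
  A cos θ + B sin θ = C:  0.1492·cos θ + -0.4201·sin θ = 0.0353
  θ1 = atan2(B,A) + arccos(C/0.4458) = 0.2621
rotate P by −φ2: (-0.0534, 0.0645, -0.4201)
  A=0.1734, B=-0.4201, C=(l²−L²−A²−y'²−z²)/(2L)=0.0191
  γ=atan2(-0.4201,0.1734)=-1.1794;  ψ=arccos(0.0421)=1.5287;  θ2=γ+ψ≈0.3493
rotate P by −φ3: (0.0826, 0.0140, -0.4201)
  A=0.0374, B=-0.4201, C=(l²−L²−A²−y'²−z²)/(2L)=0.1098
  √(A²+B²)=0.4218;  θ3 = -1.4820+1.3075 ≈ -0.1745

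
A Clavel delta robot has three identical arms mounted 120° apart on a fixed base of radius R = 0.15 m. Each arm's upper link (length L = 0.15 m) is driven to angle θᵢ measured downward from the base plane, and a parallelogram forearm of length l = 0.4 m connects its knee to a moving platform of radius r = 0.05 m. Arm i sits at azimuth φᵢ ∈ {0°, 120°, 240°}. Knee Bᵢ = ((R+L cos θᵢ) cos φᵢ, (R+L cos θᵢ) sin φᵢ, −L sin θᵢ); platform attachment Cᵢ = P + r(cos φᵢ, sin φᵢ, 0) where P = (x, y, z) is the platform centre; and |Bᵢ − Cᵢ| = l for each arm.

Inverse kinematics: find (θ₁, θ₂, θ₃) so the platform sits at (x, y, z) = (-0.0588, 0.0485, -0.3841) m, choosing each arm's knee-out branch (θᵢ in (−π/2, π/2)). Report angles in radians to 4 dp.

rotate P by −φ1: (-0.0588, 0.0485, -0.3841)
  e−x'=0.1588;  (l²−L²−(e−x')²−y'²−z²)/2L = -0.1253
  θ1 = atan2(B,A) + arccos(C/0.4156) = 0.6984
arm 2 (φ=120.0°): x'=0.0714, y'=0.0267
  A=0.0286, B=-0.3841, C=(l²−L²−A²−y'²−z²)/(2L)=-0.0385
  √(A²+B²)=0.3852;  θ2 = -1.4965+1.6710 ≈ 0.1745
φ3=240.0° → target in arm frame (-0.0126, -0.0752)
  A cos θ + B sin θ = C:  0.1126·cos θ + -0.3841·sin θ = -0.0945
  θ3 = atan2(B,A) + arccos(C/0.4003) = 0.5236

θ₁ = 0.6984, θ₂ = 0.1745, θ₃ = 0.5236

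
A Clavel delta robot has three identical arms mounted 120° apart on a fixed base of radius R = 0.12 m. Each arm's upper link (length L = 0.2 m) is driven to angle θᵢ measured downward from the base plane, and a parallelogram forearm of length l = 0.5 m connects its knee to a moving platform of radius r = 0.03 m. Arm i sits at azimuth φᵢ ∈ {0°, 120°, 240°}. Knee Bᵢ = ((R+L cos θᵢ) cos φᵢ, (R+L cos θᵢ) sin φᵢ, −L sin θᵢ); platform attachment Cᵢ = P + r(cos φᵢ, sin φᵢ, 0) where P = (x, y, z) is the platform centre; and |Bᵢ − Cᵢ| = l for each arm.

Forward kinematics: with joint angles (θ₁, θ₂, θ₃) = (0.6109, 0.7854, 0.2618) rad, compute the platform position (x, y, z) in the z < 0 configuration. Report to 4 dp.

φ1=0.0°: virtual centre (0.2538, 0.0000, -0.1147), radius l
arm 2 at φ=120.0°: (R−r)+L cos θ2 = 0.2314;  O2 = (-0.1157, 0.2004, -0.1414)
arm 3 at φ=240.0°: (R−r)+L cos θ3 = 0.2832;  O3 = (-0.1416, -0.2452, -0.0518)
|O₂|²−|O₁|² = -0.0040;  |O₃|²−|O₁|² = 0.0053
[-0.7391 0.4008 -0.0534]·P = -0.0040;  [-0.7908 -0.4905 0.1259]·P = 0.0053
Cramer: x(z) = -0.0002+0.0357z;  y(z) = -0.0104+0.1991z
quadratic in z: (1.0409)z²+(0.2071)z+(-0.1722)=0, √Δ=0.8717 → z ∈ {-0.5182, 0.3192}; z = -0.5182 (taking z<0)
x = -0.0187, y = -0.1136

(-0.0187, -0.1136, -0.5182)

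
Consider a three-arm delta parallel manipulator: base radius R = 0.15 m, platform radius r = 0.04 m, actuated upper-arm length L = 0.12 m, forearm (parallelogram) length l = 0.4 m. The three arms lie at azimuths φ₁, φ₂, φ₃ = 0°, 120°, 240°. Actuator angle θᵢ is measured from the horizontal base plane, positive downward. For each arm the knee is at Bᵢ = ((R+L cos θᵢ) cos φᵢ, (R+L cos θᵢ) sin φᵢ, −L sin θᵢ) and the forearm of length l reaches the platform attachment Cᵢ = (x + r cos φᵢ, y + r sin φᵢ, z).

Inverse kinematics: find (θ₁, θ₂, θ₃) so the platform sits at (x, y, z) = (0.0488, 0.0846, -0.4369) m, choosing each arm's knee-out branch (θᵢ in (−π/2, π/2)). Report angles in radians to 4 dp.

φ1=0.0° → target in arm frame (0.0488, 0.0846)
  e−x'=0.0612;  (l²−L²−(e−x')²−y'²−z²)/2L = -0.2341
  √(A²+B²)=0.4412;  θ1 = -1.4316+2.1302 ≈ 0.6985
arm 2 (φ=120.0°): x'=0.0489, y'=-0.0846
  e−x'=0.0611;  (l²−L²−(e−x')²−y'²−z²)/2L = -0.2340
  γ=atan2(-0.4369,0.0611)=-1.4318;  ψ=arccos(-0.5305)=2.1300;  θ2=γ+ψ≈0.6982
φ3=240.0° → target in arm frame (-0.0977, 0.0000)
  A cos θ + B sin θ = C:  0.2077·cos θ + -0.4369·sin θ = -0.3684
  √(A²+B²)=0.4837;  θ3 = -1.1271+2.4364 ≈ 1.3093

θ₁ = 0.6985, θ₂ = 0.6982, θ₃ = 1.3093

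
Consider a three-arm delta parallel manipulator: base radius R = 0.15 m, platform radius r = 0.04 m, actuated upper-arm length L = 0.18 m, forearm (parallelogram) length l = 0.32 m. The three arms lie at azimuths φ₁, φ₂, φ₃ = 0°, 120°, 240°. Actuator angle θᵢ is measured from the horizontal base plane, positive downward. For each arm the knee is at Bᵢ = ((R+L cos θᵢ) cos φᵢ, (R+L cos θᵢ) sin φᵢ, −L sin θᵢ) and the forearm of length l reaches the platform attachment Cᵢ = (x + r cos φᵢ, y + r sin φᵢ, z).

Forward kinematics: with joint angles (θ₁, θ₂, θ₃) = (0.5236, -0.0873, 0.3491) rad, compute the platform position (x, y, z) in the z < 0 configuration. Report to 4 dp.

φ1=0.0°: virtual centre (0.2659, 0.0000, -0.0900), radius l
arm 2 at φ=120.0°: ρ2 = 0.2893;  S2 = (-0.1447, 0.2506, 0.0157)
S3 = (0.2791·cos240.0°, 0.2791·sin240.0°, -0.0616) = (-0.1396, -0.2417, -0.0616)
|S₂|²−|S₁|² = 0.0052;  |S₃|²−|S₁|² = 0.0029
linear system: -0.8211x+0.5011y = 0.0052−0.2114z; -0.8109x+-0.4835y = 0.0029−0.0569z
det = 0.8033;  x = -0.0049+0.1627z,  y = 0.0022+-0.1553z
quadratic in z: (1.0506)z²+(0.0912)z+(-0.0210)=0, √Δ=0.3105 → z ∈ {-0.1912, 0.1044}; z = -0.1912 (taking z<0)
x = -0.0360, y = 0.0319

(-0.0360, 0.0319, -0.1912)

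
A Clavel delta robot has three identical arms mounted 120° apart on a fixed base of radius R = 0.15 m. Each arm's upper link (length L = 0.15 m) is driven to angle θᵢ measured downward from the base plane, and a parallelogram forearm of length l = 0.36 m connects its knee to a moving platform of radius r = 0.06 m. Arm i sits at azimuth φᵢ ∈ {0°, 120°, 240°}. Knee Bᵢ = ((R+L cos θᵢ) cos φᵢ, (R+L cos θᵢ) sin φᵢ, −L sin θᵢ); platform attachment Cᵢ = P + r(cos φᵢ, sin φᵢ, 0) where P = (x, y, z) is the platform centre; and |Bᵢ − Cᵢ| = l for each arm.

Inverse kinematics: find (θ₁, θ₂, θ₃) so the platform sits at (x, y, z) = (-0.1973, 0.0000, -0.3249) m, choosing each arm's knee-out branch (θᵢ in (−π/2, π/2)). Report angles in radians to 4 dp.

θ₁ = 1.3961, θ₂ = 0.2618, θ₃ = 0.2618

arm 1 (φ=0.0°): x'=-0.1973, y'=0.0000
  A cos θ + B sin θ = C:  0.2873·cos θ + -0.3249·sin θ = -0.2700
  γ=atan2(-0.3249,0.2873)=-0.8467;  ψ=arccos(-0.6226)=2.2428;  θ1=γ+ψ≈1.3961
φ2=120.0° → target in arm frame (0.0986, 0.1709)
  e−x'=-0.0086;  (l²−L²−(e−x')²−y'²−z²)/2L = -0.0924
  γ=atan2(-0.3249,-0.0086)=-1.5974;  ψ=arccos(-0.2844)=1.8592;  θ2=γ+ψ≈0.2618
φ3=240.0° → target in arm frame (0.0987, -0.1709)
  A cos θ + B sin θ = C:  -0.0087·cos θ + -0.3249·sin θ = -0.0924
  γ=atan2(-0.3249,-0.0087)=-1.5974;  ψ=arccos(-0.2844)=1.8592;  θ3=γ+ψ≈0.2618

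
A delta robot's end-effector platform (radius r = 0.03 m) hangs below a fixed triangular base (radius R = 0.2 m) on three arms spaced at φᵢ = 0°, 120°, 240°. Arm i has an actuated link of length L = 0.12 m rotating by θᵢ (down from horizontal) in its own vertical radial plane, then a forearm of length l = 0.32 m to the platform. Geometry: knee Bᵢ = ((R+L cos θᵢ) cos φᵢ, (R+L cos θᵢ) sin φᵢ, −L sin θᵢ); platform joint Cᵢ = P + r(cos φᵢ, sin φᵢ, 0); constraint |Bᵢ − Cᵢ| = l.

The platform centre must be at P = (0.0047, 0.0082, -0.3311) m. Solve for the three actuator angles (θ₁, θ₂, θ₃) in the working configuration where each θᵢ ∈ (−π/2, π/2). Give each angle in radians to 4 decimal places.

θ₁ = 1.0477, θ₂ = 1.0474, θ₃ = 1.1346

arm 1 (φ=0.0°): x'=0.0047, y'=0.0082
  e−x'=0.1653;  (l²−L²−(e−x')²−y'²−z²)/2L = -0.2042
  γ=atan2(-0.3311,0.1653)=-1.1078;  ψ=arccos(-0.5519)=2.1554;  θ1=γ+ψ≈1.0477
arm 2 (φ=120.0°): x'=0.0048, y'=-0.0082
  e−x'=0.1652;  (l²−L²−(e−x')²−y'²−z²)/2L = -0.2042
  γ=atan2(-0.3311,0.1652)=-1.1079;  ψ=arccos(-0.5517)=2.1553;  θ2=γ+ψ≈1.0474
rotate P by −φ3: (-0.0095, 0.0000, -0.3311)
  A cos θ + B sin θ = C:  0.1795·cos θ + -0.3311·sin θ = -0.2243
  θ3 = atan2(B,A) + arccos(C/0.3766) = 1.1346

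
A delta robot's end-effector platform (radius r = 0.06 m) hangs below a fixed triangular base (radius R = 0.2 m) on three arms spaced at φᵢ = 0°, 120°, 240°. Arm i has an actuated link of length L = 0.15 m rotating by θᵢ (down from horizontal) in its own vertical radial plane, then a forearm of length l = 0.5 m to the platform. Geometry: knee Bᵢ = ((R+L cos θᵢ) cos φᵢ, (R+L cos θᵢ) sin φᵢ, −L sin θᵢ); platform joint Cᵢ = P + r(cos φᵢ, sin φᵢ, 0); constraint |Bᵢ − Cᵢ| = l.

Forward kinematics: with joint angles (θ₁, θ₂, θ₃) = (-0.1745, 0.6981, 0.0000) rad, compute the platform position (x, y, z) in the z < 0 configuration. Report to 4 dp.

(0.0819, -0.0990, -0.4188)

φ1=0.0°: virtual centre (0.2877, 0.0000, 0.0260), radius l
φ2=120.0°: virtual centre (-0.1275, 0.2208, -0.0964), radius l
arm 3 at φ=240.0°: ρ3 = 0.2900;  S3 = (-0.1450, -0.2511, 0.0000)
eliminate P² terms by subtracting sphere 1 from 2 and 3
linear system: -0.8304x+0.4415y = -0.0092−-0.2449z; -0.8654x+-0.5023y = 0.0006−-0.0521z
Cramer: x(z) = 0.0054-0.1827z;  y(z) = -0.0106+0.2111z
into |P−S₁|² = l²: 1.0779z² + 0.0466z + -0.1695 = 0;  Δ = 0.7331;  z = -0.4188 or 0.3755 → z<0 root = -0.4188
x = 0.0819, y = -0.0990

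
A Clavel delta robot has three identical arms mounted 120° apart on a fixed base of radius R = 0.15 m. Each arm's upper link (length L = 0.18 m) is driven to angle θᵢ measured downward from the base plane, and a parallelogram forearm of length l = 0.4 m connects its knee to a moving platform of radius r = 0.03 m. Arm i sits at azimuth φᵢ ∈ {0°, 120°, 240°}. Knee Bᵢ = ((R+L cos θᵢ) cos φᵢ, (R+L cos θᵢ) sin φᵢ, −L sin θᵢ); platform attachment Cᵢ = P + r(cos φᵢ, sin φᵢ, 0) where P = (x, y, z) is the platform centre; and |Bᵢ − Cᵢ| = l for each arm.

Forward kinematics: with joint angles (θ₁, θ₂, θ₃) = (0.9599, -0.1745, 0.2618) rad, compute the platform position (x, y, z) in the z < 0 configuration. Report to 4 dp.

O1 = (0.2232·cos0.0°, 0.2232·sin0.0°, -0.1474) = (0.2232, 0.0000, -0.1474)
arm 2 at φ=120.0°: (R−r)+L cos θ2 = 0.2973;  O2 = (-0.1486, 0.2574, 0.0313)
arm 3 at φ=240.0°: (R−r)+L cos θ3 = 0.2939;  O3 = (-0.1469, -0.2545, -0.0466)
|O₂|²−|O₁|² = 0.0178;  |O₃|²−|O₁|² = 0.0169
plane₁₂: -0.7438x+0.5149y+0.3574z = 0.0178
det = 0.7598;  x = -0.0234+0.3761z,  y = 0.0007+-0.1508z
sphere 1 gives Az²+Bz+C=0 with A=1.1642, B=0.1091, C=-0.0774;  B²−4AC=0.3725;  roots -0.3090, 0.2152;  negative root z = -0.3090
x = -0.1396, y = 0.0473

(-0.1396, 0.0473, -0.3090)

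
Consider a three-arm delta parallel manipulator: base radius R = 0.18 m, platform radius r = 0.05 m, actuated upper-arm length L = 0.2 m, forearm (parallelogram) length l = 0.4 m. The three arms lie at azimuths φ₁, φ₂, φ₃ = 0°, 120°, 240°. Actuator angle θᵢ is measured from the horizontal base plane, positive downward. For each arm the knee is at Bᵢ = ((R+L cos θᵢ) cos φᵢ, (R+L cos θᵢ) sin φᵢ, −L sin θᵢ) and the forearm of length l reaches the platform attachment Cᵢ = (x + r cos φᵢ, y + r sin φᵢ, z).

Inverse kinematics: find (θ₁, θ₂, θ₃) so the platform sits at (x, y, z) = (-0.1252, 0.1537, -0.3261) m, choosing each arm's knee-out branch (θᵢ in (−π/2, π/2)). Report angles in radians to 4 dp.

φ1=0.0° → target in arm frame (-0.1252, 0.1537)
  A cos θ + B sin θ = C:  0.2552·cos θ + -0.3261·sin θ = -0.1877
  θ1 = atan2(B,A) + arccos(C/0.4141) = 1.1346
φ2=120.0° → target in arm frame (0.1957, 0.0316)
  e−x'=-0.0657;  (l²−L²−(e−x')²−y'²−z²)/2L = 0.0209
  θ2 = atan2(B,A) + arccos(C/0.3327) = -0.2616
φ3=240.0° → target in arm frame (-0.0705, -0.1853)
  A cos θ + B sin θ = C:  0.2005·cos θ + -0.3261·sin θ = -0.1522
  γ=atan2(-0.3261,0.2005)=-1.0195;  ψ=arccos(-0.3975)=1.9796;  θ3=γ+ψ≈0.9601

θ₁ = 1.1346, θ₂ = -0.2616, θ₃ = 0.9601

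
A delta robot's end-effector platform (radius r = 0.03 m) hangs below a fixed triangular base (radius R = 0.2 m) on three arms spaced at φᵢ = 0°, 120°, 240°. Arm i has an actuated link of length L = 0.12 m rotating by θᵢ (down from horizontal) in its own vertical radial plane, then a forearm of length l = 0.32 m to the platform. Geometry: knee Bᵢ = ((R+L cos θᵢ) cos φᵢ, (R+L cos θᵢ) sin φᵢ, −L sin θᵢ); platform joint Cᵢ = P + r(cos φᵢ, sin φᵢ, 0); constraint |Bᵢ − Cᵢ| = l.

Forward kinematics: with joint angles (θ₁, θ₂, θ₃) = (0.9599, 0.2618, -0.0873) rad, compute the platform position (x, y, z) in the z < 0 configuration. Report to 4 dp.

(-0.0662, -0.0171, -0.1936)

O1 = (0.2388·cos0.0°, 0.2388·sin0.0°, -0.0983) = (0.2388, 0.0000, -0.0983)
arm 2 at φ=120.0°: (R−r)+L cos θ2 = 0.2859;  O2 = (-0.1430, 0.2476, -0.0311)
arm 3 at φ=240.0°: (R−r)+L cos θ3 = 0.2895;  O3 = (-0.1448, -0.2508, 0.0105)
eliminate P² terms by subtracting sphere 1 from 2 and 3
[-0.7636 0.4952 0.1345]·P = 0.0160;  [-0.7672 -0.5015 0.2175]·P = 0.0172
Cramer: x(z) = -0.0217+0.2296z;  y(z) = -0.0012+0.0825z
into |P−O₁|² = l²: 1.0595z² + 0.0768z + -0.0249 = 0;  Δ = 0.1112;  z = -0.1936 or 0.1212 → z<0 root = -0.1936
x = -0.0662, y = -0.0171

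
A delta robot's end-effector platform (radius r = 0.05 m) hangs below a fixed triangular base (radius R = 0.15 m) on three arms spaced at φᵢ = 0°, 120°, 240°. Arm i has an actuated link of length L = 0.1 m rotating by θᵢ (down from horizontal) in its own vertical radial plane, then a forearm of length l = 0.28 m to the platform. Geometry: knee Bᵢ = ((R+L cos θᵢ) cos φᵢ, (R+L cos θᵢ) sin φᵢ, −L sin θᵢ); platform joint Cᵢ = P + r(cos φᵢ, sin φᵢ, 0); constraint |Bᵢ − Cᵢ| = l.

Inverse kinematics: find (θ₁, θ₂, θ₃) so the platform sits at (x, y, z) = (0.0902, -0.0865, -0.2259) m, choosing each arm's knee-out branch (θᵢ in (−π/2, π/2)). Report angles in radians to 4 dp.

θ₁ = -0.1749, θ₂ = 1.3090, θ₃ = 0.3496

φ1=0.0° → target in arm frame (0.0902, -0.0865)
  A cos θ + B sin θ = C:  0.0098·cos θ + -0.2259·sin θ = 0.0490
  γ=atan2(-0.2259,0.0098)=-1.5274;  ψ=arccos(0.2165)=1.3526;  θ1=γ+ψ≈-0.1749
arm 2 (φ=120.0°): x'=-0.1200, y'=-0.0349
  A=0.2200, B=-0.2259, C=(l²−L²−A²−y'²−z²)/(2L)=-0.1613
  √(A²+B²)=0.3153;  θ2 = -0.7986+2.1076 ≈ 1.3090
φ3=240.0° → target in arm frame (0.0298, 0.1214)
  A=0.0702, B=-0.2259, C=(l²−L²−A²−y'²−z²)/(2L)=-0.0114
  √(A²+B²)=0.2366;  θ3 = -1.2695+1.6192 ≈ 0.3496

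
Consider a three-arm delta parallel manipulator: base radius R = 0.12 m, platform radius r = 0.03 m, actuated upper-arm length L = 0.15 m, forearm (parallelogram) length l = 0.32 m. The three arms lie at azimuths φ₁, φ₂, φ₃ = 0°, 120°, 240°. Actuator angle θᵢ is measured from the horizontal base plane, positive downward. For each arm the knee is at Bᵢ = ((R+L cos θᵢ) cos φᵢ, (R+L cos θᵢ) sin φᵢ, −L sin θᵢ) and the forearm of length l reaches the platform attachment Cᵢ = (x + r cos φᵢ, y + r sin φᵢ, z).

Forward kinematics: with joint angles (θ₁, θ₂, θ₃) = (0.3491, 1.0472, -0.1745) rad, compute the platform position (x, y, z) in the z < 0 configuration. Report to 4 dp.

φ1=0.0°: virtual centre (0.2310, 0.0000, -0.0513), radius l
arm 2 at φ=120.0°: ρ2 = 0.1650;  centre 2 = (-0.0825, 0.1429, -0.1299)
arm 3 at φ=240.0°: ρ3 = 0.2377;  centre 3 = (-0.1189, -0.2059, 0.0260)
|centre ₂|²−|centre ₁|² = -0.0119;  |centre ₃|²−|centre ₁|² = 0.0012
linear system: -0.6269x+0.2858y = -0.0119−-0.1572z; -0.6996x+-0.4117y = 0.0012−0.1547z
Cramer: x(z) = 0.0099-0.0448z;  y(z) = -0.0198+0.4518z
quadratic in z: (1.2061)z²+(0.1045)z+(-0.0505)=0, √Δ=0.5046 → z ∈ {-0.2525, 0.1659}; z = -0.2525 (taking z<0)
x = 0.0212, y = -0.1339

(0.0212, -0.1339, -0.2525)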